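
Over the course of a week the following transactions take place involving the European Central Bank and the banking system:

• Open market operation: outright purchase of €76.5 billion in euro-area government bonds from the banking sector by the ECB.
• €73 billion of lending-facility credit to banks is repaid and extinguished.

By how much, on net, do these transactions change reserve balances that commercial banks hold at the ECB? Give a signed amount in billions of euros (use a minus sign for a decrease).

OMO purchase (from banks) €76.5 billion: the ECB pays by crediting reserve accounts → +€76.5B.
Discount-window repayment €73 billion: repayment is debited from reserves → −€73B.
Net: 76.5 − 73 = +€3.5 billion.

+€3.5 billion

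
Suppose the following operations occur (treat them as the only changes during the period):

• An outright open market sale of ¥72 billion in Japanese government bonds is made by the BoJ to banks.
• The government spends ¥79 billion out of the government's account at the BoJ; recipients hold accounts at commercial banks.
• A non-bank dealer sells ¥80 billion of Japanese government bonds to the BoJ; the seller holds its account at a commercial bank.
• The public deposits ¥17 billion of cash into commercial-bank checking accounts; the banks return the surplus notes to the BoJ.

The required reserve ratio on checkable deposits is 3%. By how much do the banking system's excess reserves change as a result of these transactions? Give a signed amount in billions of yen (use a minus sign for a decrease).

+¥98.72 billion

OMO sale (to banks) ¥72 billion: reserves −¥72B, deposits 0.
Government spending ¥79 billion: reserves +¥79B, deposits +¥79B.
Asset purchase (from non-banks) ¥80 billion: reserves +¥80B, deposits +¥80B.
Currency deposit ¥17 billion: reserves +¥17B, deposits +¥17B.
Totals: Δreserves = +¥104B, Δdeposits = +¥176B.
Δrequired reserves = 3% × +¥176B = +¥5.28B.
Δexcess reserves = Δreserves − Δrequired = +¥104B − (+¥5.28B) = +¥98.72 billion.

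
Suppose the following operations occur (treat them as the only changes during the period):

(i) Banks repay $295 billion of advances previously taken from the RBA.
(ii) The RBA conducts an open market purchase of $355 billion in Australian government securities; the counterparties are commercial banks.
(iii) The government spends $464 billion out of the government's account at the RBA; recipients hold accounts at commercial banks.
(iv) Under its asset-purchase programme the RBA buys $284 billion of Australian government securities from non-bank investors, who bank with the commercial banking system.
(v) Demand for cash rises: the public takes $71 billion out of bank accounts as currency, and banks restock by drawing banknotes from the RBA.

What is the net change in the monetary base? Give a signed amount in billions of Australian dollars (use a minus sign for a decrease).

+$808 billion

Discount-window repayment $295 billion: RBA balance sheet contracts → −$295B.
OMO purchase (from banks) $355 billion: RBA balance sheet expands → +$355B.
Government spending $464 billion: a non-base liability converts back to reserves → +$464B.
Asset purchase (from non-banks) $284 billion: RBA balance sheet expands → +$284B.
Currency withdrawal $71 billion: just a shift between currency and reserves — both are base money → 0.
Net: −295 + 355 + 464 + 284 + 0 = +$808 billion.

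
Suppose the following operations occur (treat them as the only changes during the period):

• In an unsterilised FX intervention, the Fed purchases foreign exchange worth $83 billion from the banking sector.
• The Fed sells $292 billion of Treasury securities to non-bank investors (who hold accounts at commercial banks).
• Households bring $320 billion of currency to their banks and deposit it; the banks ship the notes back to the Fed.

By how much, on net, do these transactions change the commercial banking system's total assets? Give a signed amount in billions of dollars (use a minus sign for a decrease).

FX purchase $83 billion: just an asset swap on bank balance sheets → 0.
Asset sale (to non-banks) $292 billion: bank balance sheets shrink → −$292B.
Currency deposit $320 billion: bank balance sheets expand → +$320B.
Net: 0 − 292 + 320 = +$28 billion.

+$28 billion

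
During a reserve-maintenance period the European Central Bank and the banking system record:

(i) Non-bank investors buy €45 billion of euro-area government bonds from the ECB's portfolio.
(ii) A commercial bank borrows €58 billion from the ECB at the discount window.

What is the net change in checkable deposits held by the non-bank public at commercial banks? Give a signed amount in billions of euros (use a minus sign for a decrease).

Asset sale (to non-banks) €45 billion: non-bank counterparties' bank balances fall → −€45B.
Discount-window loan €58 billion: the counterparty is a bank, so public deposits are unchanged → 0.
Net: −45 + 0 = -€45 billion.

-€45 billion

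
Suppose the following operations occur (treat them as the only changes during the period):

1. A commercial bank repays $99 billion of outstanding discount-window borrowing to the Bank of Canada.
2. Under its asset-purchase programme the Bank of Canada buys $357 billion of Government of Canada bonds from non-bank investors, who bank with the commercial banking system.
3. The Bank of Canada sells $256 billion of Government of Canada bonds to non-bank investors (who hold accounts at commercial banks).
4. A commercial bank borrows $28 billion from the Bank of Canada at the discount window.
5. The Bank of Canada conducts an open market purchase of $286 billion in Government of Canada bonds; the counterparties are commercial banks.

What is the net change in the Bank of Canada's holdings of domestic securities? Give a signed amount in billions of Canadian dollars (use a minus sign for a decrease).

+$387 billion

Discount-window repayment $99 billion: the Bank of Canada's securities portfolio is untouched → 0.
Asset purchase (from non-banks) $357 billion: securities added to the Bank of Canada's portfolio → +$357B.
Asset sale (to non-banks) $256 billion: securities removed from the Bank of Canada's portfolio → −$256B.
Discount-window loan $28 billion: the Bank of Canada's securities portfolio is untouched → 0.
OMO purchase (from banks) $286 billion: securities added to the Bank of Canada's portfolio → +$286B.
Net: 0 + 357 − 256 + 0 + 286 = +$387 billion.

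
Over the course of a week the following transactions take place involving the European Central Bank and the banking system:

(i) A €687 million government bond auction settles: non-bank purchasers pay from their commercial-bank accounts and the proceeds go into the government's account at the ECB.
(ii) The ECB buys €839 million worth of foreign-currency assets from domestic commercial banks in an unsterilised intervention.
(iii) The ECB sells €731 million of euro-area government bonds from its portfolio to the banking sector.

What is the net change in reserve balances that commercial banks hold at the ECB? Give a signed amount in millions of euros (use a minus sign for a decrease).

-€579 million

ECB balance sheet:
  Assets:      Securities −€731M, Foreign assets +€839M
  Liabilities: Bank reserves −€579M, Government deposits +€687M
Commercial banking system:
  Assets:      Reserves at CB −€579M, Securities +€731M, Foreign assets −€839M
  Liabilities: Checkable deposits −€687M
So the change in reserve balances that commercial banks hold at the ECB is -€579 million.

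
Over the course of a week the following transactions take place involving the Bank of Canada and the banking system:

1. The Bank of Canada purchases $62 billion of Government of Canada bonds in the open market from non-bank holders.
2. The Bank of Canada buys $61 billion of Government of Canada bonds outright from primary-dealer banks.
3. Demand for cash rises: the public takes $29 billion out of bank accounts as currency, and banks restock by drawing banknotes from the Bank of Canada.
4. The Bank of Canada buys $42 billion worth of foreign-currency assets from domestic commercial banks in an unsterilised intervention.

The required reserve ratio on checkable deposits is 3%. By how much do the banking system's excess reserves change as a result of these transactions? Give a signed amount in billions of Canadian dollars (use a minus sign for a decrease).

Asset purchase (from non-banks) $62 billion: reserves +$62B, deposits +$62B.
OMO purchase (from banks) $61 billion: reserves +$61B, deposits 0.
Currency withdrawal $29 billion: reserves −$29B, deposits −$29B.
FX purchase $42 billion: reserves +$42B, deposits 0.
Totals: Δreserves = +$136B, Δdeposits = +$33B.
Δrequired reserves = 3% × +$33B = +$0.99B.
Δexcess reserves = Δreserves − Δrequired = +$136B − (+$0.99B) = +$135.01 billion.

+$135.01 billion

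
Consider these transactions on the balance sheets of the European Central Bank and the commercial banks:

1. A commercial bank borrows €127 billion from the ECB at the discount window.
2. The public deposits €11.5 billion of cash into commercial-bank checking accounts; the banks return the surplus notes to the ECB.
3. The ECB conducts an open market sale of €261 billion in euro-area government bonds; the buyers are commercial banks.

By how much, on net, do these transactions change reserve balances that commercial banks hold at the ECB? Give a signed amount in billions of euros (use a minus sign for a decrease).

-€122.5 billion

Discount-window loan €127 billion: the loan is credited to the bank's reserve account → +€127B.
Currency deposit €11.5 billion: returned notes are swapped for reserve credit → +€11.5B.
OMO sale (to banks) €261 billion: the buying banks pay out of their reserve balances → −€261B.
Net: 127 + 11.5 − 261 = -€122.5 billion.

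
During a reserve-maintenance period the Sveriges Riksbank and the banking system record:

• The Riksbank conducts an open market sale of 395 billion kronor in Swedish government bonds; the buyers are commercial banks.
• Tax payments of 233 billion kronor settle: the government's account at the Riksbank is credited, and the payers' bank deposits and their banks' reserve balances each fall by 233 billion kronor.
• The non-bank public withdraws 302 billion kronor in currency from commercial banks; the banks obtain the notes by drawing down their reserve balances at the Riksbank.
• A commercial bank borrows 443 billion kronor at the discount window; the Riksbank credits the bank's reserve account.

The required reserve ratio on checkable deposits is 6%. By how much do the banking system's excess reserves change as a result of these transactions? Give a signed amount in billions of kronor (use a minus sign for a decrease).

OMO sale (to banks) 395 billion kronor: reserves −395B, deposits 0.
Government account inflow 233 billion kronor: reserves −233B, deposits −233B.
Currency withdrawal 302 billion kronor: reserves −302B, deposits −302B.
Discount-window loan 443 billion kronor: reserves +443B, deposits 0.
Totals: Δreserves = −487B, Δdeposits = −535B.
Δrequired reserves = 6% × −535B = −32.1B.
Δexcess reserves = Δreserves − Δrequired = −487B − (−32.1B) = -454.9 billion.

-454.9 billion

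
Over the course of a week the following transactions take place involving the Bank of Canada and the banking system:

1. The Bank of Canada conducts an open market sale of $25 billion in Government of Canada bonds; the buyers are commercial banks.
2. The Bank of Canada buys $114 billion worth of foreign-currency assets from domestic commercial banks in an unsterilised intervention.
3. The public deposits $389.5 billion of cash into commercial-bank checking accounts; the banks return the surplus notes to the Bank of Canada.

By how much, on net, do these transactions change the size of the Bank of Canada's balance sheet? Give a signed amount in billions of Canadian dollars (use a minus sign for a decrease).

+$89 billion

Bank of Canada balance sheet:
  Assets:      Securities −$25B, Foreign assets +$114B
  Liabilities: Bank reserves +$478.5B, Currency in circulation −$389.5B
Change in total Bank of Canada assets = +$89 billion.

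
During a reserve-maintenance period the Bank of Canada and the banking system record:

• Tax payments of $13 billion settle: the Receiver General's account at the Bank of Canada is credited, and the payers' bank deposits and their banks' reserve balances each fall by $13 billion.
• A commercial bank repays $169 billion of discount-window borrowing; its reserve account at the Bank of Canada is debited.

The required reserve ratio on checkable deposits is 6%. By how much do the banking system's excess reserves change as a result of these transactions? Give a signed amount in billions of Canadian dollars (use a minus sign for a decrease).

Government account inflow $13 billion: reserves −$13B, deposits −$13B.
Discount-window repayment $169 billion: reserves −$169B, deposits 0.
Totals: Δreserves = −$182B, Δdeposits = −$13B.
Δrequired reserves = 6% × −$13B = −$0.78B.
Δexcess reserves = Δreserves − Δrequired = −$182B − (−$0.78B) = -$181.22 billion.

-$181.22 billion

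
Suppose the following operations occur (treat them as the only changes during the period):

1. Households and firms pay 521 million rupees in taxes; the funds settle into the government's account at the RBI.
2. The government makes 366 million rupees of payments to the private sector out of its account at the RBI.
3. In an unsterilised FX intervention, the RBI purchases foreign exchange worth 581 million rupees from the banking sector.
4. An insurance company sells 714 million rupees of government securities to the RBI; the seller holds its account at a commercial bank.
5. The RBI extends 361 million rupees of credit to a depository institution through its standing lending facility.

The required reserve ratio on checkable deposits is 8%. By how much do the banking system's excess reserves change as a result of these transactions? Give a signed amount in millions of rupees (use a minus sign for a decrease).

Government account inflow 521 million rupees: reserves −521M, deposits −521M.
Government spending 366 million rupees: reserves +366M, deposits +366M.
FX purchase 581 million rupees: reserves +581M, deposits 0.
Asset purchase (from non-banks) 714 million rupees: reserves +714M, deposits +714M.
Discount-window loan 361 million rupees: reserves +361M, deposits 0.
Totals: Δreserves = +1501M, Δdeposits = +559M.
Δrequired reserves = 8% × +559M = +44.72M.
Δexcess reserves = Δreserves − Δrequired = +1501M − (+44.72M) = +1456.28 million.

+1456.28 million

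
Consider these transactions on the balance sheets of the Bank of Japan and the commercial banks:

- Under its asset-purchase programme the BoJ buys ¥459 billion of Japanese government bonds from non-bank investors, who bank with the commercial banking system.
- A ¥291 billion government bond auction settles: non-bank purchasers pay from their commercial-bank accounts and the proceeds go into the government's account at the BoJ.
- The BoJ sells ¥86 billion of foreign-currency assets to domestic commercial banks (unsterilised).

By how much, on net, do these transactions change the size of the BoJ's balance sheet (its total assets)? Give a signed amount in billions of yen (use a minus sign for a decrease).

+¥373 billion

Asset purchase (from non-banks) ¥459 billion: a BoJ asset is acquired → +¥459B.
Government account inflow ¥291 billion: only the composition of liabilities changes → 0.
FX sale ¥86 billion: a BoJ asset is shed → −¥86B.
Net: 459 + 0 − 86 = +¥373 billion.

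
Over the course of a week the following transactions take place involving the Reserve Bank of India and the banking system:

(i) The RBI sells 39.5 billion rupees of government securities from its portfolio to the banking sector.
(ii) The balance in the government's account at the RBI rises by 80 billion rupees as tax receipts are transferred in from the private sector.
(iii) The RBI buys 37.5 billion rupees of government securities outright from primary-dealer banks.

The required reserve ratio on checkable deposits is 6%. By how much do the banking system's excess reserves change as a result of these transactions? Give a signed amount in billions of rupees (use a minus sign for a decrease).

OMO sale (to banks) 39.5 billion rupees: reserves −39.5B, deposits 0.
Government account inflow 80 billion rupees: reserves −80B, deposits −80B.
OMO purchase (from banks) 37.5 billion rupees: reserves +37.5B, deposits 0.
Totals: Δreserves = −82B, Δdeposits = −80B.
Δrequired reserves = 6% × −80B = −4.8B.
Δexcess reserves = Δreserves − Δrequired = −82B − (−4.8B) = -77.2 billion.

-77.2 billion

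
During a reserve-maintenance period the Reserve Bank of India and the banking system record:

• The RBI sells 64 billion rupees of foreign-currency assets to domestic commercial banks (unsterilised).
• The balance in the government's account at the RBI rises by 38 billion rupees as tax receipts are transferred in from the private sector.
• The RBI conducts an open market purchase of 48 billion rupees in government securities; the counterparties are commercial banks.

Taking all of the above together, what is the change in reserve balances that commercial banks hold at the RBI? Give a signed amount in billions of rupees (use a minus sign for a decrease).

-54 billion

RBI balance sheet:
  Assets:      Securities +48B, Foreign assets −64B
  Liabilities: Bank reserves −54B, Government deposits +38B
Commercial banking system:
  Assets:      Reserves at CB −54B, Securities −48B, Foreign assets +64B
  Liabilities: Checkable deposits −38B
So the change in reserve balances that commercial banks hold at the RBI is -54 billion.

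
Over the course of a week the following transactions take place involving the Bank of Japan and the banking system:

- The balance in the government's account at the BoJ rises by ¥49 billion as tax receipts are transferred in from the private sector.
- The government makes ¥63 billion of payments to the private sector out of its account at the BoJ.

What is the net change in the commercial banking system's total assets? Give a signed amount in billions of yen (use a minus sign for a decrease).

+¥14 billion

Government account inflow ¥49 billion: bank balance sheets shrink → −¥49B.
Government spending ¥63 billion: bank balance sheets expand → +¥63B.
Net: −49 + 63 = +¥14 billion.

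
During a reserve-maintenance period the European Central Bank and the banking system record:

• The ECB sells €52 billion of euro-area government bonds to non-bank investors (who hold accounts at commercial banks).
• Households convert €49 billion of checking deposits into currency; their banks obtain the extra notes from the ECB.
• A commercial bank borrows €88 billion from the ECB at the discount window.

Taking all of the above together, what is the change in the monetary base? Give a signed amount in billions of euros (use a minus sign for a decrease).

+€36 billion

ECB balance sheet:
  Assets:      Securities −€52B, Loans to banks +€88B
  Liabilities: Bank reserves −€13B, Currency in circulation +€49B
Monetary base = currency + reserves: +€49B + (−€13B) = +€36 billion.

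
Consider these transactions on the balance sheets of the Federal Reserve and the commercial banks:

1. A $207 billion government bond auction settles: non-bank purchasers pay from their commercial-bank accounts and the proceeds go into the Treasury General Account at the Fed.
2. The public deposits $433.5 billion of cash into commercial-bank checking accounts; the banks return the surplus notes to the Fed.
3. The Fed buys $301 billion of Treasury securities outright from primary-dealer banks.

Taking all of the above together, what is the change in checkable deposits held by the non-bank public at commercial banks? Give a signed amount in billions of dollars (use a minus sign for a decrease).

+$226.5 billion

Government account inflow $207 billion: non-bank counterparties' bank balances fall → −$207B.
Currency deposit $433.5 billion: non-bank counterparties' bank balances rise → +$433.5B.
OMO purchase (from banks) $301 billion: the counterparty is a bank, so public deposits are unchanged → 0.
Net: −207 + 433.5 + 0 = +$226.5 billion.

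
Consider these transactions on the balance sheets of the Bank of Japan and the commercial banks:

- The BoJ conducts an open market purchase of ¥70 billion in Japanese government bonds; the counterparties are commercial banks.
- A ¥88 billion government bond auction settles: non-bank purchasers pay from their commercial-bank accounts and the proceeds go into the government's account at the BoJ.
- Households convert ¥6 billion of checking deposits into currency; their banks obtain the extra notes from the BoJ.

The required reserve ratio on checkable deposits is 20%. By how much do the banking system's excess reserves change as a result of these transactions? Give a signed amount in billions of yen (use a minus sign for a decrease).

OMO purchase (from banks) ¥70 billion: reserves +¥70B, deposits 0.
Government account inflow ¥88 billion: reserves −¥88B, deposits −¥88B.
Currency withdrawal ¥6 billion: reserves −¥6B, deposits −¥6B.
Totals: Δreserves = −¥24B, Δdeposits = −¥94B.
Δrequired reserves = 20% × −¥94B = −¥18.8B.
Δexcess reserves = Δreserves − Δrequired = −¥24B − (−¥18.8B) = -¥5.2 billion.

-¥5.2 billion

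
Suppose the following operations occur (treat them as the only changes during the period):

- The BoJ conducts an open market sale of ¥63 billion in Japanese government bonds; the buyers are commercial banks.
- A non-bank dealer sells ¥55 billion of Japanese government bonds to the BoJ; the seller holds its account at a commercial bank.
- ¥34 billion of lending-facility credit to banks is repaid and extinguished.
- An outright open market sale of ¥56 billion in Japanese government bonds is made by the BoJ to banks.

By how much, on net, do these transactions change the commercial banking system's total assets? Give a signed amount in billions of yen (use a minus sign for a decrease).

+¥21 billion

OMO sale (to banks) ¥63 billion: just an asset swap on bank balance sheets → 0.
Asset purchase (from non-banks) ¥55 billion: bank balance sheets expand → +¥55B.
Discount-window repayment ¥34 billion: bank balance sheets shrink → −¥34B.
OMO sale (to banks) ¥56 billion: just an asset swap on bank balance sheets → 0.
Net: 0 + 55 − 34 + 0 = +¥21 billion.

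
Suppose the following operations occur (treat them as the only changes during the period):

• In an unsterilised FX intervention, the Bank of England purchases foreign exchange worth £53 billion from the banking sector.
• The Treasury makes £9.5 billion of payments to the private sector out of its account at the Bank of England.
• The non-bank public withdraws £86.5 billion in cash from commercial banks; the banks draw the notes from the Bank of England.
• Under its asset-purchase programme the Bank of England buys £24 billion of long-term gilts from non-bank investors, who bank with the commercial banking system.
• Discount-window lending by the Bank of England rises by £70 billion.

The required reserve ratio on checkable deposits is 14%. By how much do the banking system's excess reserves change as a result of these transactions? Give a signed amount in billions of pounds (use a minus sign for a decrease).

+£77.42 billion

FX purchase £53 billion: reserves +£53B, deposits 0.
Government spending £9.5 billion: reserves +£9.5B, deposits +£9.5B.
Currency withdrawal £86.5 billion: reserves −£86.5B, deposits −£86.5B.
Asset purchase (from non-banks) £24 billion: reserves +£24B, deposits +£24B.
Discount-window loan £70 billion: reserves +£70B, deposits 0.
Totals: Δreserves = +£70B, Δdeposits = −£53B.
Δrequired reserves = 14% × −£53B = −£7.42B.
Δexcess reserves = Δreserves − Δrequired = +£70B − (−£7.42B) = +£77.42 billion.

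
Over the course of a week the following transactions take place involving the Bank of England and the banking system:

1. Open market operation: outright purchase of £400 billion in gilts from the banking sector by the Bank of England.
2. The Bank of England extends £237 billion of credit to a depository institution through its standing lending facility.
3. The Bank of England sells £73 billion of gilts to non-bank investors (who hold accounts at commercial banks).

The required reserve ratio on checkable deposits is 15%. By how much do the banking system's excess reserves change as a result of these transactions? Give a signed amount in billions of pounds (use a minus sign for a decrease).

OMO purchase (from banks) £400 billion: reserves +£400B, deposits 0.
Discount-window loan £237 billion: reserves +£237B, deposits 0.
Asset sale (to non-banks) £73 billion: reserves −£73B, deposits −£73B.
Totals: Δreserves = +£564B, Δdeposits = −£73B.
Δrequired reserves = 15% × −£73B = −£10.95B.
Δexcess reserves = Δreserves − Δrequired = +£564B − (−£10.95B) = +£574.95 billion.

+£574.95 billion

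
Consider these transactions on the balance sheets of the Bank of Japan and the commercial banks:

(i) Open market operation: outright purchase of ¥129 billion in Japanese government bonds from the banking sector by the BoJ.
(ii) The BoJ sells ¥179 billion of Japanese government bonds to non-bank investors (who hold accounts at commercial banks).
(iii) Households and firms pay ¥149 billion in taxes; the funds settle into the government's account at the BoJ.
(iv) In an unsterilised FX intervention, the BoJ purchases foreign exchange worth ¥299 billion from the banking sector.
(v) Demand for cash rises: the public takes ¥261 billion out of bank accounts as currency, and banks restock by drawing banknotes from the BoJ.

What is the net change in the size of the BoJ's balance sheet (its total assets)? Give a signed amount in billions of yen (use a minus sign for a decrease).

BoJ balance sheet:
  Assets:      Securities −¥50B, Foreign assets +¥299B
  Liabilities: Bank reserves −¥161B, Currency in circulation +¥261B, Government deposits +¥149B
Commercial banking system:
  Assets:      Reserves at CB −¥161B, Securities −¥129B, Foreign assets −¥299B
  Liabilities: Checkable deposits −¥589B
Change in total BoJ assets = +¥249 billion.

+¥249 billion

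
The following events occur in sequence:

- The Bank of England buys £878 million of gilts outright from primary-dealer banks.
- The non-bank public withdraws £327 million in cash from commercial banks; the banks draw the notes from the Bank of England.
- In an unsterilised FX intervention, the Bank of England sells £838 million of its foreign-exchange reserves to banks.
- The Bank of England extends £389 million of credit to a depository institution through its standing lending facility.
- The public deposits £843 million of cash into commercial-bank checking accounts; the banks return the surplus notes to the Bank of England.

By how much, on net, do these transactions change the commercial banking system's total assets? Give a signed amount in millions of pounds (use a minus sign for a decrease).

OMO purchase (from banks) £878 million: just an asset swap on bank balance sheets → 0.
Currency withdrawal £327 million: bank balance sheets shrink → −£327M.
FX sale £838 million: just an asset swap on bank balance sheets → 0.
Discount-window loan £389 million: bank balance sheets expand → +£389M.
Currency deposit £843 million: bank balance sheets expand → +£843M.
Net: 0 − 327 + 0 + 389 + 843 = +£905 million.

+£905 million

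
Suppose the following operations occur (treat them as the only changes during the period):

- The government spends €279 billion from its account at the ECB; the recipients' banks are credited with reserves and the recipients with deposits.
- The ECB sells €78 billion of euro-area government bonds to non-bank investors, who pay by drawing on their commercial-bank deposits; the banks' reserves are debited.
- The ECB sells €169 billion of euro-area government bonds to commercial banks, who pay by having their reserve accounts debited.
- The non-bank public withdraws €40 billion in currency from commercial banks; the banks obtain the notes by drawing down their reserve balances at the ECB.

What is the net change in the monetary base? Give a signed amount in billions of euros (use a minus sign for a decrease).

+€32 billion

ECB balance sheet:
  Assets:      Securities −€247B
  Liabilities: Bank reserves −€8B, Currency in circulation +€40B, Government deposits −€279B
Monetary base = currency + reserves: +€40B + (−€8B) = +€32 billion.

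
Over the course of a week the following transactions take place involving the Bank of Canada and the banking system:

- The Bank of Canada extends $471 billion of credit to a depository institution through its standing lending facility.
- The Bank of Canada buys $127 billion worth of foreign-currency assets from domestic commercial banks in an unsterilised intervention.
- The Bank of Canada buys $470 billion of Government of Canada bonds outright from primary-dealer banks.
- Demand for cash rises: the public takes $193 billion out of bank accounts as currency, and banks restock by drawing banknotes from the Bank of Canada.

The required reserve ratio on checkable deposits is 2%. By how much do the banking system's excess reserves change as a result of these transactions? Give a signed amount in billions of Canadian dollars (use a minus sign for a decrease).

Discount-window loan $471 billion: reserves +$471B, deposits 0.
FX purchase $127 billion: reserves +$127B, deposits 0.
OMO purchase (from banks) $470 billion: reserves +$470B, deposits 0.
Currency withdrawal $193 billion: reserves −$193B, deposits −$193B.
Totals: Δreserves = +$875B, Δdeposits = −$193B.
Δrequired reserves = 2% × −$193B = −$3.86B.
Δexcess reserves = Δreserves − Δrequired = +$875B − (−$3.86B) = +$878.86 billion.

+$878.86 billion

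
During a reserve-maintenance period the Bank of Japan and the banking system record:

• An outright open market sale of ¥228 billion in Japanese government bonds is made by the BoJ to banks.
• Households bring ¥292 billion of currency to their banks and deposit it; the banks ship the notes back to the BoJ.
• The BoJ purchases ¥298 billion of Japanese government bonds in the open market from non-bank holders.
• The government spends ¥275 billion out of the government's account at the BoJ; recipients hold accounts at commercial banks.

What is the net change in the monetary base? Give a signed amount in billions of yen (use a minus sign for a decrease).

+¥345 billion

BoJ balance sheet:
  Assets:      Securities +¥70B
  Liabilities: Bank reserves +¥637B, Currency in circulation −¥292B, Government deposits −¥275B
Commercial banking system:
  Assets:      Reserves at CB +¥637B, Securities +¥228B
  Liabilities: Checkable deposits +¥865B
Monetary base = currency + reserves: −¥292B + (+¥637B) = +¥345 billion.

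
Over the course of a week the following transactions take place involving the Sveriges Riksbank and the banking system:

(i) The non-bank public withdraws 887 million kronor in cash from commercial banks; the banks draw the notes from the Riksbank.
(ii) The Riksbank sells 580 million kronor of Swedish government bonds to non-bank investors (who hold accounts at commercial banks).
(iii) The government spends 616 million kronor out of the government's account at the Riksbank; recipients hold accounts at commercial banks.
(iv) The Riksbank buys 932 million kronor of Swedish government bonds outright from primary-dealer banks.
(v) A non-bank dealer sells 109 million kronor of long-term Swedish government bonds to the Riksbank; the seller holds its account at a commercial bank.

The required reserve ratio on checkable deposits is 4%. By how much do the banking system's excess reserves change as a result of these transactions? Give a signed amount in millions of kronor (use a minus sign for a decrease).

+219.68 million

Currency withdrawal 887 million kronor: reserves −887M, deposits −887M.
Asset sale (to non-banks) 580 million kronor: reserves −580M, deposits −580M.
Government spending 616 million kronor: reserves +616M, deposits +616M.
OMO purchase (from banks) 932 million kronor: reserves +932M, deposits 0.
Asset purchase (from non-banks) 109 million kronor: reserves +109M, deposits +109M.
Totals: Δreserves = +190M, Δdeposits = −742M.
Δrequired reserves = 4% × −742M = −29.68M.
Δexcess reserves = Δreserves − Δrequired = +190M − (−29.68M) = +219.68 million.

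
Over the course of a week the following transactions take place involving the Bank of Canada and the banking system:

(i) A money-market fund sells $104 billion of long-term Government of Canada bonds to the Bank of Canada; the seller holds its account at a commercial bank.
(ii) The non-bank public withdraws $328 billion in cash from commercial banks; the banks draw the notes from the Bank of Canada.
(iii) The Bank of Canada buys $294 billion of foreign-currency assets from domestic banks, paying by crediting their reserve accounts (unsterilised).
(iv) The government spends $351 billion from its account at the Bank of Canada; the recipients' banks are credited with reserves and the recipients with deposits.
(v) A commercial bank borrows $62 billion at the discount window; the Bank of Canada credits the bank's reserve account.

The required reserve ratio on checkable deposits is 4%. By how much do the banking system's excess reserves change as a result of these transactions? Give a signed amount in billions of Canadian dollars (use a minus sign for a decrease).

Asset purchase (from non-banks) $104 billion: reserves +$104B, deposits +$104B.
Currency withdrawal $328 billion: reserves −$328B, deposits −$328B.
FX purchase $294 billion: reserves +$294B, deposits 0.
Government spending $351 billion: reserves +$351B, deposits +$351B.
Discount-window loan $62 billion: reserves +$62B, deposits 0.
Totals: Δreserves = +$483B, Δdeposits = +$127B.
Δrequired reserves = 4% × +$127B = +$5.08B.
Δexcess reserves = Δreserves − Δrequired = +$483B − (+$5.08B) = +$477.92 billion.

+$477.92 billion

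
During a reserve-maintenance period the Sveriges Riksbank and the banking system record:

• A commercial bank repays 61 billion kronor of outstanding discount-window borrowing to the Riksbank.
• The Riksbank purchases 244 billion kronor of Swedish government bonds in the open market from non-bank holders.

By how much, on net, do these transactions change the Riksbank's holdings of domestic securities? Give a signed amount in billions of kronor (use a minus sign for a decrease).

Riksbank balance sheet:
  Assets:      Securities +244B, Loans to banks −61B
  Liabilities: Bank reserves +183B
So the change in the Riksbank's holdings of domestic securities is +244 billion.

+244 billion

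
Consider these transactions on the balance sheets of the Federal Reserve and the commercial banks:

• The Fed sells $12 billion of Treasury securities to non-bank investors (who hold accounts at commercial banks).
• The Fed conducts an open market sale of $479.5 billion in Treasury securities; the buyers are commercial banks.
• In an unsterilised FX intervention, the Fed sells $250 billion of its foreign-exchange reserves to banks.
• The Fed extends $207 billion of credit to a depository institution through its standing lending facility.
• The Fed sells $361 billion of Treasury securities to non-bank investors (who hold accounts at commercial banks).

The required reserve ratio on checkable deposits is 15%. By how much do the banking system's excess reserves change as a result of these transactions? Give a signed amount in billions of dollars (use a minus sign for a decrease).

Asset sale (to non-banks) $12 billion: reserves −$12B, deposits −$12B.
OMO sale (to banks) $479.5 billion: reserves −$479.5B, deposits 0.
FX sale $250 billion: reserves −$250B, deposits 0.
Discount-window loan $207 billion: reserves +$207B, deposits 0.
Asset sale (to non-banks) $361 billion: reserves −$361B, deposits −$361B.
Totals: Δreserves = −$895.5B, Δdeposits = −$373B.
Δrequired reserves = 15% × −$373B = −$55.95B.
Δexcess reserves = Δreserves − Δrequired = −$895.5B − (−$55.95B) = -$839.55 billion.

-$839.55 billion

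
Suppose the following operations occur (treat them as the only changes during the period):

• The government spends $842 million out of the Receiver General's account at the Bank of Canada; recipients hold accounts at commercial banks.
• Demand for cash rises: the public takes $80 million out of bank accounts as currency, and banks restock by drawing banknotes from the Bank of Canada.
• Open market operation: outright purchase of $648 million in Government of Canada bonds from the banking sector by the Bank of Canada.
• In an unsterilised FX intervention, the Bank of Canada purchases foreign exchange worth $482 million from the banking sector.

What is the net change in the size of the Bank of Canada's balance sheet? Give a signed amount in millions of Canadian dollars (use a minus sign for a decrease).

+$1130 million

Government spending $842 million: only the composition of liabilities changes → 0.
Currency withdrawal $80 million: only the composition of liabilities changes → 0.
OMO purchase (from banks) $648 million: a Bank of Canada asset is acquired → +$648M.
FX purchase $482 million: a Bank of Canada asset is acquired → +$482M.
Net: 0 + 0 + 648 + 482 = +$1130 million.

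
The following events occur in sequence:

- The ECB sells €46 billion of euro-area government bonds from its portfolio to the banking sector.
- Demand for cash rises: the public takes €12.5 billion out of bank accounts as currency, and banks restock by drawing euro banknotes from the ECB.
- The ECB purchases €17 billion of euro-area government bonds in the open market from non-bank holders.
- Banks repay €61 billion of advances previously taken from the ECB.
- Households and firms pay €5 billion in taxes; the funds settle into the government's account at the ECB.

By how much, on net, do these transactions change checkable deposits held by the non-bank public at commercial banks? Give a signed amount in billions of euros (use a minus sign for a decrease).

ECB balance sheet:
  Assets:      Securities −€29B, Loans to banks −€61B
  Liabilities: Bank reserves −€107.5B, Currency in circulation +€12.5B, Government deposits +€5B
Commercial banking system:
  Assets:      Reserves at CB −€107.5B, Securities +€46B
  Liabilities: Checkable deposits −€0.5B, Borrowings from CB −€61B
So the change in checkable deposits held by the non-bank public at commercial banks is -€0.5 billion.

-€0.5 billion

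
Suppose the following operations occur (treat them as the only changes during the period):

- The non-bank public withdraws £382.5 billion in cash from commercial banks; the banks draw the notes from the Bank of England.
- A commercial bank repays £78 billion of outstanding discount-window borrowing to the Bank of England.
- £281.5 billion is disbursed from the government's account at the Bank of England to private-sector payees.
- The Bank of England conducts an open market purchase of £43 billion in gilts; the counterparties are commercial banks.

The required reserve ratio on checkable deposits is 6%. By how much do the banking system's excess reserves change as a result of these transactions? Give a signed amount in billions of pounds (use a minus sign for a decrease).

-£129.94 billion

Currency withdrawal £382.5 billion: reserves −£382.5B, deposits −£382.5B.
Discount-window repayment £78 billion: reserves −£78B, deposits 0.
Government spending £281.5 billion: reserves +£281.5B, deposits +£281.5B.
OMO purchase (from banks) £43 billion: reserves +£43B, deposits 0.
Totals: Δreserves = −£136B, Δdeposits = −£101B.
Δrequired reserves = 6% × −£101B = −£6.06B.
Δexcess reserves = Δreserves − Δrequired = −£136B − (−£6.06B) = -£129.94 billion.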